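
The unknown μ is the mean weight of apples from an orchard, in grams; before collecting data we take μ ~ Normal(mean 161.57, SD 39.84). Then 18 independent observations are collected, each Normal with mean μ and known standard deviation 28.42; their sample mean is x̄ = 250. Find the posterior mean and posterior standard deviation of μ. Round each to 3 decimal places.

Posterior mean ≈ 247.569; posterior SD ≈ 6.606

Prior precision 1/τ₀² = 1/39.84² = 0.00063003; data precision n/σ² = 18/28.42² = 0.0222856.
Posterior precision = 0.00063003 + 0.0222856 = 0.0229156, giving posterior SD = 1/√0.0229156 = 6.606.
Posterior mean = (0.00063003·161.57 + 0.0222856·250) / 0.0229156 = 247.569.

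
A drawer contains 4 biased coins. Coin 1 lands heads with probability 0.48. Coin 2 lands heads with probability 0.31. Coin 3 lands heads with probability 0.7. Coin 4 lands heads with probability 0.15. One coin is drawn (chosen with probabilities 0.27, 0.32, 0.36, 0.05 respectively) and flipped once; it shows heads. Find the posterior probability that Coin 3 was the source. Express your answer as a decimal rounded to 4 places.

Tabulate prior·likelihood by source: [1] prior 0.27, lik 0.48, product 0.1296; [2] prior 0.32, lik 0.31, product 0.09920; [3] prior 0.36, lik 0.7, product 0.2520; [4] prior 0.05, lik 0.15, product 0.007500.
Normalizing constant = 0.48830; the posterior for Coin 3 is its product over the sum, 0.2520/0.48830 = 0.5161.

Posterior probability ≈ 0.5161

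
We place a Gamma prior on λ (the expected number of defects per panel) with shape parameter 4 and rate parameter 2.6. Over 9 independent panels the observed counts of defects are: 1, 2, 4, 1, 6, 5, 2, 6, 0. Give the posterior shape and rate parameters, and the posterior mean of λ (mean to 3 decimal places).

Posterior: Gamma(shape=31, rate=11.6); mean ≈ 2.672

The Poisson likelihood adds the total count to the shape and the number of exposure periods to the rate. Here ∑xᵢ = 27 and n = 9, so shape 4→31 and rate 2.6→11.6.
E[λ | data] = 31/11.6 = 2.672.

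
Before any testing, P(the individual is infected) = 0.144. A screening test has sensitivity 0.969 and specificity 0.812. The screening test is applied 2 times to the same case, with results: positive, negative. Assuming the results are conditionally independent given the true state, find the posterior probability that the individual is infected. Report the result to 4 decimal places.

Posterior P(H) ≈ 0.0320

With H the event that the individual is infected, the joint likelihood of the observed sequence is P(data|H) = 0.969·0.031 = 0.030039 and P(data|¬H) = 0.188·0.812 = 0.15266.
Bayes: P(H|data) = 0.144·0.030039 / (0.144·0.030039 + 0.856·0.15266) = 0.0043256/0.13500 = 0.0320.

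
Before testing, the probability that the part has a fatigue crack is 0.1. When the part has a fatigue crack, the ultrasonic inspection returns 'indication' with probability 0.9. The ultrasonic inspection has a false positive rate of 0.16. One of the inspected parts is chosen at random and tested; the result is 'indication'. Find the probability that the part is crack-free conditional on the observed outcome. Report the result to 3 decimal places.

P(¬H | E) ≈ 0.615

Let H be the event that the part has a fatigue crack. P(H) = 0.1, so P(¬H) = 0.9. With E the 'indication' result, P(E|H) = 0.9 and P(E|¬H) = 0.16.
P(E) = 0.9·0.1 + 0.16·0.9 = 0.090000 + 0.14400 = 0.23400.
By Bayes' theorem, P(H|E) = 0.090000 / 0.23400 = 0.385. Hence P(¬H|E) = 1 − 0.385 = 0.615.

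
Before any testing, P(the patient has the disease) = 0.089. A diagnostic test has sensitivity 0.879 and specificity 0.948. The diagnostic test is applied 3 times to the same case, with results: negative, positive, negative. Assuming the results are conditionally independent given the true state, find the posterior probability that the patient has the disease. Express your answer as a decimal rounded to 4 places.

With H the event that the patient has the disease, the joint likelihood of the observed sequence is P(data|H) = 0.121·0.879·0.121 = 0.012869 and P(data|¬H) = 0.948·0.052·0.948 = 0.046733.
Bayes: P(H|data) = 0.089·0.012869 / (0.089·0.012869 + 0.911·0.046733) = 0.0011454/0.043719 = 0.0262.

Posterior P(H) ≈ 0.0262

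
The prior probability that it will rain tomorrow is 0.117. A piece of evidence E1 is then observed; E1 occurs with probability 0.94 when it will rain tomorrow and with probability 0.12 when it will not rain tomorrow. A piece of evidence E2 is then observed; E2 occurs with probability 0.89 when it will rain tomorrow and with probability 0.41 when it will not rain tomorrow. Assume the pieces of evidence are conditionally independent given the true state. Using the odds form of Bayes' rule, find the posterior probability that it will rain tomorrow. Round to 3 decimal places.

Posterior probability ≈ 0.693

Prior odds = 0.117/(1−0.117) = 0.13250.
Likelihood ratio for E1 = 0.94/0.12 = 7.8333.
Likelihood ratio for E2 = 0.89/0.41 = 2.1707.
Posterior odds = prior odds × LR₁ × LR₂ = 2.2531.
Posterior probability = odds/(1+odds) = 2.2531/3.2531 = 0.693.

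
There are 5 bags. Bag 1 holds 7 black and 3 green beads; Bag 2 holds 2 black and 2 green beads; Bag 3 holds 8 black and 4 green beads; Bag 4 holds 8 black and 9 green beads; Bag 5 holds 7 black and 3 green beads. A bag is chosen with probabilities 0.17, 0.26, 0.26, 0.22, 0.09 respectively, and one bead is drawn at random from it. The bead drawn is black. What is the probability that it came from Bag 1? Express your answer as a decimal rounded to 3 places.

Posterior probability ≈ 0.202

P(black|Bag 1) = 0.7; P(black|Bag 2) = 0.5; P(black|Bag 3) = 0.6667; P(black|Bag 4) = 0.4706; P(black|Bag 5) = 0.7.
Prior × likelihood for each source: 0.17·0.7=0.1190, 0.26·0.5=0.1300, 0.26·0.6667=0.1733, 0.22·0.4706=0.1035, 0.09·0.7=0.06300. Summing gives P(black) = 0.58886.
P(Bag 1 | black) = 0.1190 / 0.58886 = 0.202.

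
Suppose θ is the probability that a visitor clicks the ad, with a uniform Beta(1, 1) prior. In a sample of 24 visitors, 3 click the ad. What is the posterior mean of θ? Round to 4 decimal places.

Posterior mean ≈ 0.1538

The binomial likelihood is conjugate to the Beta prior: with 3 successes and 21 failures, the posterior is Beta(1+3, 1+21) = Beta(4, 22).
Posterior mean = α/(α+β) = 4/26 = 0.1538.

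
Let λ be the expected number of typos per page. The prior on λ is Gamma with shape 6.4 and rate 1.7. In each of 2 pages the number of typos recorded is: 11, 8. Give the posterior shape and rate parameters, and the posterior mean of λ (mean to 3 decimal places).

Posterior: Gamma(shape=25.4, rate=3.7); mean ≈ 6.865

The Poisson likelihood adds the total count to the shape and the number of exposure periods to the rate. Here ∑xᵢ = 19 and n = 2, so shape 6.4→25.4 and rate 1.7→3.7.
Posterior mean = shape/rate = 25.4/3.7 = 6.865.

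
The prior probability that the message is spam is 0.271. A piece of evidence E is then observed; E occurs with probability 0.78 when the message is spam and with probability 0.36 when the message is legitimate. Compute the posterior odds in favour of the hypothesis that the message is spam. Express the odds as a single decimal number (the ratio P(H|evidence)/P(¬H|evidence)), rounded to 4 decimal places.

Posterior odds ≈ 0.8054

Prior odds = 0.271/(1−0.271) = 0.37174.
Likelihood ratio for E = 0.78/0.36 = 2.1667.
Posterior odds = prior odds × LR = 0.80544.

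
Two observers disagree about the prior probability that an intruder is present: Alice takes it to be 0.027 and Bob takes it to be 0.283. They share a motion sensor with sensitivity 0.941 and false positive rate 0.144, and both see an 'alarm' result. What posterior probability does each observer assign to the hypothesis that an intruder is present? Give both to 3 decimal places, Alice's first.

The likelihood ratio for an 'alarm' result is 0.941/0.144 = 6.5347.
Alice: prior odds 0.027/0.973 = 0.027749; posterior odds 0.18133; posterior probability 0.153.
Bob: prior odds 0.283/0.717 = 0.39470; posterior odds 2.5793; posterior probability 0.721.

Alice: 0.153; Bob: 0.721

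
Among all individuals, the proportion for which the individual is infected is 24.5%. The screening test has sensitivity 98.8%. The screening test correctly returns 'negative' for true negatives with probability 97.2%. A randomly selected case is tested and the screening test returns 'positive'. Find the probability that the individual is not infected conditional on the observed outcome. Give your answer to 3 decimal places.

P(¬H | E) ≈ 0.080

Let H be the event that the individual is infected. P(H) = 0.245, so P(¬H) = 0.755. With E the 'positive' result, P(E|H) = 0.988 and P(E|¬H) = 0.028.
P(E) = 0.988·0.245 + 0.028·0.755 = 0.24206 + 0.021140 = 0.26320.
By Bayes' theorem, P(H|E) = 0.24206 / 0.26320 = 0.920. Hence P(¬H|E) = 1 − 0.920 = 0.080.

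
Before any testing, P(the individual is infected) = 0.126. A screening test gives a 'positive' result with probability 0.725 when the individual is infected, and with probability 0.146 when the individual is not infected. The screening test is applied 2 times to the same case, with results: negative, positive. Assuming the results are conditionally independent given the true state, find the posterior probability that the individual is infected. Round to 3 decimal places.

Posterior P(H) ≈ 0.187

Let H be the event that the individual is infected; start with P(H) = 0.126. P('positive'|H) = 0.725, P('positive'|¬H) = 0.146.
Update on result 1 ('negative'): P(H) ← 0.275·0.1260 / (0.275·0.1260 + 0.854·0.8740) = 0.034650/0.78105 = 0.0444.
Update on result 2 ('positive'): P(H) ← 0.725·0.0444 / (0.725·0.0444 + 0.146·0.9556) = 0.032164/0.17169 = 0.1873.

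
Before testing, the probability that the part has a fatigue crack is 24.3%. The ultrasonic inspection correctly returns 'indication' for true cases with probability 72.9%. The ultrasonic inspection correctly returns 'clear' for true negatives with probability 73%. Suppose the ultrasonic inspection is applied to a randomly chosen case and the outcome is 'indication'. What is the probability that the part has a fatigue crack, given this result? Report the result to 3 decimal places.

Let H be the event that the part has a fatigue crack. P(H) = 0.243, so P(¬H) = 0.757. With E the 'indication' result, P(E|H) = 0.729 and P(E|¬H) = 0.27.
P(E) = 0.729·0.243 + 0.27·0.757 = 0.17715 + 0.20439 = 0.38154.
By Bayes' theorem, P(H|E) = 0.17715 / 0.38154 = 0.464.

P(H | E) ≈ 0.464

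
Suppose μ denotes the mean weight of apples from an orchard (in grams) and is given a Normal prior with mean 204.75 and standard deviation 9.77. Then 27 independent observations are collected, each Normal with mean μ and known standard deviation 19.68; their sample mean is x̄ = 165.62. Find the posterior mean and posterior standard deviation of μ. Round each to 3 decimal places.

Prior precision 1/τ₀² = 1/9.77² = 0.0104764; data precision n/σ² = 27/19.68² = 0.0697130.
Posterior precision = 0.0104764 + 0.0697130 = 0.0801893, giving posterior SD = 1/√0.0801893 = 3.531.
Posterior mean = (0.0104764·204.75 + 0.0697130·165.62) / 0.0801893 = 170.732.

Posterior mean ≈ 170.732; posterior SD ≈ 3.531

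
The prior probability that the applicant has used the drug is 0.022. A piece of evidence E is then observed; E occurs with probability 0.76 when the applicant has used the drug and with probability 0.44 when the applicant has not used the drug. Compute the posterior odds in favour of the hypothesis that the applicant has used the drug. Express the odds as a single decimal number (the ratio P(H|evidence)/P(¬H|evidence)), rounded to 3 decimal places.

Prior odds = 0.022/(1−0.022) = 0.022495. In log-odds, ln(0.022495) = -3.7945.
Add log likelihood ratio: ln(1.7273) = 0.54654.
Posterior log-odds = -3.2479, so posterior odds = exp(-3.2479) = 0.038855.

Posterior odds ≈ 0.039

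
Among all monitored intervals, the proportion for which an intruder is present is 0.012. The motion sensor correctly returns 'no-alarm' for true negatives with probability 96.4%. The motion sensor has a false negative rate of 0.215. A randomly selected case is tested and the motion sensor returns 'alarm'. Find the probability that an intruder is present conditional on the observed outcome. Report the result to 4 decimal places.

Let H be the event that an intruder is present. P(H) = 0.012, so P(¬H) = 0.988. With E the 'alarm' result, P(E|H) = 0.785 and P(E|¬H) = 0.036.
P(E) = 0.785·0.012 + 0.036·0.988 = 0.0094200 + 0.035568 = 0.044988.
By Bayes' theorem, P(H|E) = 0.0094200 / 0.044988 = 0.2094.

P(H | E) ≈ 0.2094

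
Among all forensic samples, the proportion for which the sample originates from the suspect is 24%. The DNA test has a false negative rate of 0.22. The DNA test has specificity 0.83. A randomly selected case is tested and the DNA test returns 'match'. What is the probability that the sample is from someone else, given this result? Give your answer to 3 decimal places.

Write H for 'the sample originates from the suspect'. Prior odds H:¬H = 0.24/0.76 = 0.31579. For the 'match' outcome, the likelihood ratio is 0.78/0.17 = 4.5882.
Posterior odds = 0.31579 × 4.5882 = 1.4489, so P(H|E) = 1.4489/(1+1.4489) = 0.592. Then P(¬H|E) = 1 − 0.592 = 0.408.

P(¬H | E) ≈ 0.408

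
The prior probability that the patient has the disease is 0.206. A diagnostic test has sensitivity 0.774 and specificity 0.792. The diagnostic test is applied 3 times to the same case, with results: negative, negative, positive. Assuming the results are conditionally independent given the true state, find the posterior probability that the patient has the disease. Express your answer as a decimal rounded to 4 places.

Let H be the event that the patient has the disease; start with P(H) = 0.206. P('positive'|H) = 0.774, P('positive'|¬H) = 0.208.
Update on result 1 ('negative'): P(H) ← 0.226·0.2060 / (0.226·0.2060 + 0.792·0.7940) = 0.046556/0.67540 = 0.0689.
Update on result 2 ('negative'): P(H) ← 0.226·0.0689 / (0.226·0.0689 + 0.792·0.9311) = 0.015578/0.75299 = 0.0207.
Update on result 3 ('positive'): P(H) ← 0.774·0.0207 / (0.774·0.0207 + 0.208·0.9793) = 0.016013/0.21971 = 0.0729.

Posterior P(H) ≈ 0.0729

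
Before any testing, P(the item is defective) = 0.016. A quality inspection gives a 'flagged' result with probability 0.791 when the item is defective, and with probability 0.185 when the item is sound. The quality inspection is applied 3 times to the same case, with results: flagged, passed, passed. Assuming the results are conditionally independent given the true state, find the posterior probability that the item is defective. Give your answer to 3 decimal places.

Posterior P(H) ≈ 0.005

With H the event that the item is defective, the joint likelihood of the observed sequence is P(data|H) = 0.791·0.209·0.209 = 0.034552 and P(data|¬H) = 0.185·0.815·0.815 = 0.12288.
Bayes: P(H|data) = 0.016·0.034552 / (0.016·0.034552 + 0.984·0.12288) = 0.00055283/0.12147 = 0.0046.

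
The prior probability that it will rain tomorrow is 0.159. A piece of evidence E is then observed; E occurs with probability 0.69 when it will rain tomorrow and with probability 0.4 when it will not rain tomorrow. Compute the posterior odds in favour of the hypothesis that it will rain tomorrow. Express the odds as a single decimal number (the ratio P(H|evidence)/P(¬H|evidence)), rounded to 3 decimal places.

Prior odds = 0.159/(1−0.159) = 0.18906. In log-odds, ln(0.18906) = -1.6657.
Add log likelihood ratio: ln(1.7250) = 0.54523.
Posterior log-odds = -1.1205, so posterior odds = exp(-1.1205) = 0.32613.

Posterior odds ≈ 0.326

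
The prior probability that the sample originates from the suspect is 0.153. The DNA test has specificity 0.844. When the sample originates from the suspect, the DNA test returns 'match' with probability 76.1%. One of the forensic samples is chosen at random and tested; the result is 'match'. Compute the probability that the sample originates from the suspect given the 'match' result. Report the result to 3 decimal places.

Let H be the event that the sample originates from the suspect. P(H) = 0.153, so P(¬H) = 0.847. With E the 'match' result, P(E|H) = 0.761 and P(E|¬H) = 0.156.
P(E) = 0.761·0.153 + 0.156·0.847 = 0.11643 + 0.13213 = 0.24856.
By Bayes' theorem, P(H|E) = 0.11643 / 0.24856 = 0.468.

P(H | E) ≈ 0.468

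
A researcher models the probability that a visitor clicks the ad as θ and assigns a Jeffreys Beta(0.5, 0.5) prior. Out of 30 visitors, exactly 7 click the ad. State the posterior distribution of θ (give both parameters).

The binomial likelihood is conjugate to the Beta prior: with 7 successes and 23 failures, the posterior is Beta(0.5+7, 0.5+23) = Beta(7.5, 23.5).

Posterior: Beta(7.5, 23.5)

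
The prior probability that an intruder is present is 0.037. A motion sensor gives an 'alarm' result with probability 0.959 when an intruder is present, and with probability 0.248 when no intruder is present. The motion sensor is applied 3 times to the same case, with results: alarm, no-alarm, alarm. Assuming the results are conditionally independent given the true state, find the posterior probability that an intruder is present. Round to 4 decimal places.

With H the event that an intruder is present, the joint likelihood of the observed sequence is P(data|H) = 0.959·0.041·0.959 = 0.037707 and P(data|¬H) = 0.248·0.752·0.248 = 0.046251.
Bayes: P(H|data) = 0.037·0.037707 / (0.037·0.037707 + 0.963·0.046251) = 0.0013952/0.045935 = 0.0304.

Posterior P(H) ≈ 0.0304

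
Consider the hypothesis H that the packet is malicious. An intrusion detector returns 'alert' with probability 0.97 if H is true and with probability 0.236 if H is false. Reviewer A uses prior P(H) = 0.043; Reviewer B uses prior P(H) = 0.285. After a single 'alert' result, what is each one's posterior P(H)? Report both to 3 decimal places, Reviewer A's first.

Reviewer A: 0.156; Reviewer B: 0.621

P('+'|H) = 0.97, P('+'|¬H) = 0.236.
Reviewer A: numerator 0.97·0.043 = 0.041710; evidence = 0.041710+0.236·0.957 = 0.26756; posterior = 0.156.
Reviewer B: numerator 0.97·0.285 = 0.27645; evidence = 0.27645+0.236·0.715 = 0.44519; posterior = 0.621.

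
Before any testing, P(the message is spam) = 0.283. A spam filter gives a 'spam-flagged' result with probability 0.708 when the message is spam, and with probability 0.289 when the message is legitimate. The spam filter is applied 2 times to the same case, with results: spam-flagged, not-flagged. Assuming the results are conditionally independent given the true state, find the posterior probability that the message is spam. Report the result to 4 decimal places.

Posterior P(H) ≈ 0.2842

Let H be the event that the message is spam; start with P(H) = 0.283. P('spam-flagged'|H) = 0.708, P('spam-flagged'|¬H) = 0.289.
Update on result 1 ('spam-flagged'): P(H) ← 0.708·0.2830 / (0.708·0.2830 + 0.289·0.7170) = 0.20036/0.40758 = 0.4916.
Update on result 2 ('not-flagged'): P(H) ← 0.292·0.4916 / (0.292·0.4916 + 0.711·0.5084) = 0.14355/0.50502 = 0.2842.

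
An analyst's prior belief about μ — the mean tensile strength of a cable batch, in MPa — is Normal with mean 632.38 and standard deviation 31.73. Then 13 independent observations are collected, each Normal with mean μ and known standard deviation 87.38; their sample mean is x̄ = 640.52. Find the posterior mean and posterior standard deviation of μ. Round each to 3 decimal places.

With known σ, the Normal prior is conjugate. Weight on the data is w = (n/σ²)/(n/σ² + 1/τ₀²) = 0.00170263/(0.00170263+0.00099325) = 0.63157.
Posterior mean = w·x̄ + (1−w)·μ₀ = 0.63157·640.52 + 0.36843·632.38 = 637.521. Posterior variance = 1/(0.00170263+0.00099325) = 370.937, so SD = 19.260.

Posterior mean ≈ 637.521; posterior SD ≈ 19.260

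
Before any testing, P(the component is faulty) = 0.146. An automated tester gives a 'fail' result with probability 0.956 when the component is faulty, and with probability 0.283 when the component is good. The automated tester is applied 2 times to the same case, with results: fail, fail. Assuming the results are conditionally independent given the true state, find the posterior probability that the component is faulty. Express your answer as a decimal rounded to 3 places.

Let H be the event that the component is faulty; start with P(H) = 0.146. P('fail'|H) = 0.956, P('fail'|¬H) = 0.283.
Update on result 1 ('fail'): P(H) ← 0.956·0.1460 / (0.956·0.1460 + 0.283·0.8540) = 0.13958/0.38126 = 0.3661.
Update on result 2 ('fail'): P(H) ← 0.956·0.3661 / (0.956·0.3661 + 0.283·0.6339) = 0.34999/0.52938 = 0.6611.

Posterior P(H) ≈ 0.661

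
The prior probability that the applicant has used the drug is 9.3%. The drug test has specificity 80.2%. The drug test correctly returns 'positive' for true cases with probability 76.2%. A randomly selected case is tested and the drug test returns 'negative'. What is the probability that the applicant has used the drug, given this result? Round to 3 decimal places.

Let H be the event that the applicant has used the drug. P(H) = 0.093, so P(¬H) = 0.907. With E the 'negative' result, P(E|H) = 0.238 and P(E|¬H) = 0.802.
P(E) = 0.238·0.093 + 0.802·0.907 = 0.022134 + 0.72741 = 0.74955.
By Bayes' theorem, P(H|E) = 0.022134 / 0.74955 = 0.030.

P(H | E) ≈ 0.030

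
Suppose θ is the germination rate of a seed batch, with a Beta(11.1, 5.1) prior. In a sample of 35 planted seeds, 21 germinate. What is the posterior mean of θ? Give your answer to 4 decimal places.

Posterior mean ≈ 0.6270

The binomial likelihood is conjugate to the Beta prior: with 21 successes and 14 failures, the posterior is Beta(11.1+21, 5.1+14) = Beta(32.1, 19.1).
Posterior mean = α/(α+β) = 32.1/51.2 = 0.6270.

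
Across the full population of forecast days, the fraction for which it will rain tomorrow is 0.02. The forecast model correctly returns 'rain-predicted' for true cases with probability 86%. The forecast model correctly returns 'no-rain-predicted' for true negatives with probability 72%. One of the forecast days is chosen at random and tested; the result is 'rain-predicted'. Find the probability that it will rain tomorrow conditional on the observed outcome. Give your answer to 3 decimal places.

P(H | E) ≈ 0.059

Let H be the event that it will rain tomorrow. P(H) = 0.02, so P(¬H) = 0.98. With E the 'rain-predicted' result, P(E|H) = 0.86 and P(E|¬H) = 0.28.
P(E) = 0.86·0.02 + 0.28·0.98 = 0.017200 + 0.27440 = 0.29160.
By Bayes' theorem, P(H|E) = 0.017200 / 0.29160 = 0.059.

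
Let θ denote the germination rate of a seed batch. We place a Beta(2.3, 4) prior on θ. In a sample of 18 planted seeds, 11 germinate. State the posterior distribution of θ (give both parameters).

Posterior: Beta(13.3, 11)

Observing 11 successes and 7 failures updates Beta(2.3, 4) by adding the success and failure counts to the two shape parameters: α = 2.3+11 = 13.3, β = 4+7 = 11.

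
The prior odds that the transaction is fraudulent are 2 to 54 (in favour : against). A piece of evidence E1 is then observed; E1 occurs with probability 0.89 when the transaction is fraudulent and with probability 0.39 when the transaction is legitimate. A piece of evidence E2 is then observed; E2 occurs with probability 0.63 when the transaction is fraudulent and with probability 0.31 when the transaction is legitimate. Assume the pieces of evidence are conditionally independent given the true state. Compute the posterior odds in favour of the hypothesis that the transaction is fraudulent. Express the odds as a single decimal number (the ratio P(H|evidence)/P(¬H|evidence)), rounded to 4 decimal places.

Prior odds = 2/54 = 0.037037.
Likelihood ratio for E1 = 0.89/0.39 = 2.2821.
Likelihood ratio for E2 = 0.63/0.31 = 2.0323.
Posterior odds = prior odds × LR₁ × LR₂ = 0.17177.

Posterior odds ≈ 0.1718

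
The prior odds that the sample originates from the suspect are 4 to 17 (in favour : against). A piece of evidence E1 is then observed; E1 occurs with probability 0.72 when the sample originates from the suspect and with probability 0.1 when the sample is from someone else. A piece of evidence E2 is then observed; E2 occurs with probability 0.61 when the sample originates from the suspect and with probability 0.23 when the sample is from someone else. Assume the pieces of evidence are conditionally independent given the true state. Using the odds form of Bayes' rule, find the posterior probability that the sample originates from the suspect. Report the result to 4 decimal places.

Prior odds = 4/17 = 0.23529.
Likelihood ratio for E1 = 0.72/0.1 = 7.2000.
Likelihood ratio for E2 = 0.61/0.23 = 2.6522.
Posterior odds = prior odds × LR₁ × LR₂ = 4.4931.
Posterior probability = odds/(1+odds) = 4.4931/5.4931 = 0.8180.

Posterior probability ≈ 0.8180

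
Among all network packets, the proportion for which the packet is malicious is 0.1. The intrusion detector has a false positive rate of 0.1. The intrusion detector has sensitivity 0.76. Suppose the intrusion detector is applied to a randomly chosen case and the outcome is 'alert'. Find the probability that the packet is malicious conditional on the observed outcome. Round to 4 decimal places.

Let H be the event that the packet is malicious. P(H) = 0.1, so P(¬H) = 0.9. With E the 'alert' result, P(E|H) = 0.76 and P(E|¬H) = 0.1.
P(E) = 0.76·0.1 + 0.1·0.9 = 0.076000 + 0.090000 = 0.16600.
By Bayes' theorem, P(H|E) = 0.076000 / 0.16600 = 0.4578.

P(H | E) ≈ 0.4578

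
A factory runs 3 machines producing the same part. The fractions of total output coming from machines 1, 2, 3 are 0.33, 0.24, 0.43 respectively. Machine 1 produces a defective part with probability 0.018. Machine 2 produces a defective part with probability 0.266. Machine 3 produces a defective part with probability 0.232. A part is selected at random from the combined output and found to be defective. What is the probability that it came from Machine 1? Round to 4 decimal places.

Posterior probability ≈ 0.0350

P(defective|M1) = 0.018; P(defective|M2) = 0.266; P(defective|M3) = 0.232.
Prior × likelihood for each source: 0.33·0.018=0.005940, 0.24·0.266=0.06384, 0.43·0.232=0.09976. Summing gives P(defective) = 0.16954.
P(Machine 1 | defective) = 0.005940 / 0.16954 = 0.0350.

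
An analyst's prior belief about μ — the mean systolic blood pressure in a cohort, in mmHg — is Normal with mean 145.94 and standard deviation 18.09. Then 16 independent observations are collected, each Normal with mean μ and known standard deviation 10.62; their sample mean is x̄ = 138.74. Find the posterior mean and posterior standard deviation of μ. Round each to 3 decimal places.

With known σ, the Normal prior is conjugate. Weight on the data is w = (n/σ²)/(n/σ² + 1/τ₀²) = 0.141864/(0.141864+0.00305579) = 0.97891.
Posterior mean = w·x̄ + (1−w)·μ₀ = 0.97891·138.74 + 0.021086·145.94 = 138.892. Posterior variance = 1/(0.141864+0.00305579) = 6.90039, so SD = 2.627.

Posterior mean ≈ 138.892; posterior SD ≈ 2.627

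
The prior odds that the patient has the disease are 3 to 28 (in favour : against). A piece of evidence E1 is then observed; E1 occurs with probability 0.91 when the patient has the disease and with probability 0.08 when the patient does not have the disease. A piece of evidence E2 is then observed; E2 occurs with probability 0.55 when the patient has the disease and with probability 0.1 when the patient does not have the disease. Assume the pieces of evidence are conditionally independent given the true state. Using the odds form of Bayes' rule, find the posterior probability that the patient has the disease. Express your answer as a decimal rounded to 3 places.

Prior odds = 3/28 = 0.10714. In log-odds, ln(0.10714) = -2.2336.
Add log likelihood ratios: ln(11.375) + ln(5.5000) = 4.1362.
Posterior log-odds = 1.9026, so posterior odds = exp(1.9026) = 6.7031. Converting, P(H|E) = 6.7031/7.7031 = 0.870.

Posterior probability ≈ 0.870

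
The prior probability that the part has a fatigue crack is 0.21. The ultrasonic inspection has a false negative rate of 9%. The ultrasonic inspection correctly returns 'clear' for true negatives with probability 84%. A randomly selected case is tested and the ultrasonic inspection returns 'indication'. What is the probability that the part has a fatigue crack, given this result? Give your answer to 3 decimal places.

Let H be the event that the part has a fatigue crack. P(H) = 0.21, so P(¬H) = 0.79. With E the 'indication' result, P(E|H) = 0.91 and P(E|¬H) = 0.16.
P(E) = 0.91·0.21 + 0.16·0.79 = 0.19110 + 0.12640 = 0.31750.
By Bayes' theorem, P(H|E) = 0.19110 / 0.31750 = 0.602.

P(H | E) ≈ 0.602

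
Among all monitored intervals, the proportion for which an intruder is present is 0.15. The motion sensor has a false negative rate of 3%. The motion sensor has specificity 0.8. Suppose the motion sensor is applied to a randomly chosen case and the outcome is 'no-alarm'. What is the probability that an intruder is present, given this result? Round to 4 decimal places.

Let H be the event that an intruder is present. P(H) = 0.15, so P(¬H) = 0.85. With E the 'no-alarm' result, P(E|H) = 0.03 and P(E|¬H) = 0.8.
P(E) = 0.03·0.15 + 0.8·0.85 = 0.0045000 + 0.68000 = 0.68450.
By Bayes' theorem, P(H|E) = 0.0045000 / 0.68450 = 0.0066.

P(H | E) ≈ 0.0066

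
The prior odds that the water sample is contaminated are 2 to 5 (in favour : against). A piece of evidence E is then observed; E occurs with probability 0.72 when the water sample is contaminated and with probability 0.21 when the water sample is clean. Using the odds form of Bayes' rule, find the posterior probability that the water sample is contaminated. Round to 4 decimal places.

Prior odds = 2/5 = 0.40000.
Likelihood ratio for E = 0.72/0.21 = 3.4286.
Posterior odds = prior odds × LR = 1.3714.
Posterior probability = odds/(1+odds) = 1.3714/2.3714 = 0.5783.

Posterior probability ≈ 0.5783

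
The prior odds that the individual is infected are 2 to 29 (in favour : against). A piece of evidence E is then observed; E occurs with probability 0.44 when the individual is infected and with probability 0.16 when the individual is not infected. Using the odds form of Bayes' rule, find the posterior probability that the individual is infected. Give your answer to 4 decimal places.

Prior odds = 2/29 = 0.068966. In log-odds, ln(0.068966) = -2.6741.
Add log likelihood ratio: ln(2.7500) = 1.0116.
Posterior log-odds = -1.6625, so posterior odds = exp(-1.6625) = 0.18966. Converting, P(H|E) = 0.18966/1.1897 = 0.1594.

Posterior probability ≈ 0.1594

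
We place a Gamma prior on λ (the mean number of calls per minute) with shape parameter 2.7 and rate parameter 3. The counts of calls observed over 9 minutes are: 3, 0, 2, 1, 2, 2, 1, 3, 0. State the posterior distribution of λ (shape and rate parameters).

The Poisson likelihood adds the total count to the shape and the number of exposure periods to the rate. Here ∑xᵢ = 14 and n = 9, so shape 2.7→16.7 and rate 3→12.

Posterior: Gamma(shape=16.7, rate=12)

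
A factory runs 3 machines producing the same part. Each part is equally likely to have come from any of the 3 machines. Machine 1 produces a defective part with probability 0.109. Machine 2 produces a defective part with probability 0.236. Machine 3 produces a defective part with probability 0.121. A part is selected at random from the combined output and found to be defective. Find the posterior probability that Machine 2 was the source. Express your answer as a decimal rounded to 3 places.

Tabulate prior·likelihood by source: [1] prior 0.333333, lik 0.109, product 0.03633; [2] prior 0.333333, lik 0.236, product 0.07867; [3] prior 0.333333, lik 0.121, product 0.04033.
Normalizing constant = 0.15533; the posterior for Machine 2 is its product over the sum, 0.07867/0.15533 = 0.506.

Posterior probability ≈ 0.506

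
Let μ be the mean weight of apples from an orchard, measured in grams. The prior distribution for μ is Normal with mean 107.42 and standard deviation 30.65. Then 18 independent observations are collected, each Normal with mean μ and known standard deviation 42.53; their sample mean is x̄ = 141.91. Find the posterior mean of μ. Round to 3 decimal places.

With known σ, the Normal prior is conjugate. Weight on the data is w = (n/σ²)/(n/σ² + 1/τ₀²) = 0.00995134/(0.00995134+0.00106448) = 0.90337.
Posterior mean = w·x̄ + (1−w)·μ₀ = 0.90337·141.91 + 0.096632·107.42 = 138.577.

Posterior mean ≈ 138.577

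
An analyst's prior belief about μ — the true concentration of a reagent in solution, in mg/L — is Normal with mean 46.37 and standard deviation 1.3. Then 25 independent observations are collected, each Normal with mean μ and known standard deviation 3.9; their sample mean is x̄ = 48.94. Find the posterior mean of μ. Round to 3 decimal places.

With known σ, the Normal prior is conjugate. Weight on the data is w = (n/σ²)/(n/σ² + 1/τ₀²) = 1.64366/(1.64366+0.591716) = 0.73529.
Posterior mean = w·x̄ + (1−w)·μ₀ = 0.73529·48.94 + 0.26471·46.37 = 48.260.

Posterior mean ≈ 48.260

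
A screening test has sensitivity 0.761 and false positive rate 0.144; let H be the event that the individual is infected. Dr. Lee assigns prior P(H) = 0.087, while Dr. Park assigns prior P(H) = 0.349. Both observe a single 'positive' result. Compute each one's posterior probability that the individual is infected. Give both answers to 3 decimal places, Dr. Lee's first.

The likelihood ratio for a 'positive' result is 0.761/0.144 = 5.2847.
Dr. Lee: prior odds 0.087/0.913 = 0.095290; posterior odds 0.50358; posterior probability 0.335.
Dr. Park: prior odds 0.349/0.651 = 0.53610; posterior odds 2.8331; posterior probability 0.739.

Dr. Lee: 0.335; Dr. Park: 0.739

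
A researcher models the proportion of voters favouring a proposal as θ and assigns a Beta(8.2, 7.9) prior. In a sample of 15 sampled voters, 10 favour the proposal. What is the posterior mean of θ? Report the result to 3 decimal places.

The binomial likelihood is conjugate to the Beta prior: with 10 successes and 5 failures, the posterior is Beta(8.2+10, 7.9+5) = Beta(18.2, 12.9).
Posterior mean = α/(α+β) = 18.2/31.1 = 0.585.

Posterior mean ≈ 0.585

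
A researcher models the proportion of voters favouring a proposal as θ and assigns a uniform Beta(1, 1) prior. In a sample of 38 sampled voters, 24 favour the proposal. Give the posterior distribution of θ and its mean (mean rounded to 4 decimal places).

Posterior: Beta(25, 15); mean ≈ 0.6250

Observing 24 successes and 14 failures updates Beta(1, 1) by adding the success and failure counts to the two shape parameters: α = 1+24 = 25, β = 1+14 = 15.
E[θ | data] = 25/(25+15) = 0.6250.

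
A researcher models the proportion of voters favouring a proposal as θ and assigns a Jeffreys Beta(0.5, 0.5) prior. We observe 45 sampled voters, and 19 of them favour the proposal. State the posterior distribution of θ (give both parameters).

The binomial likelihood is conjugate to the Beta prior: with 19 successes and 26 failures, the posterior is Beta(0.5+19, 0.5+26) = Beta(19.5, 26.5).

Posterior: Beta(19.5, 26.5)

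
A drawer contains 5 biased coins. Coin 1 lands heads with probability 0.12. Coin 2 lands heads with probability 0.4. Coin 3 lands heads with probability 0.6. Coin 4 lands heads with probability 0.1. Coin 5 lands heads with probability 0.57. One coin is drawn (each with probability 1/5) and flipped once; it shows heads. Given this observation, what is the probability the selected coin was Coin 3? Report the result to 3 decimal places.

Posterior probability ≈ 0.335

Tabulate prior·likelihood by source: [1] prior 0.2, lik 0.12, product 0.02400; [2] prior 0.2, lik 0.4, product 0.08000; [3] prior 0.2, lik 0.6, product 0.1200; [4] prior 0.2, lik 0.1, product 0.02000; [5] prior 0.2, lik 0.57, product 0.1140.
Normalizing constant = 0.35800; the posterior for Coin 3 is its product over the sum, 0.1200/0.35800 = 0.335.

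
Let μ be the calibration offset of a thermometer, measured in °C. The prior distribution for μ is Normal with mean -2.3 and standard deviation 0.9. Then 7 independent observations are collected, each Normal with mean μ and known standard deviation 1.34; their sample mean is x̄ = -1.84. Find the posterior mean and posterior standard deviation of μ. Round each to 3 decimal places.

Posterior mean ≈ -1.951; posterior SD ≈ 0.441

Prior precision 1/τ₀² = 1/0.9² = 1.23457; data precision n/σ² = 7/1.34² = 3.89842.
Posterior precision = 1.23457 + 3.89842 = 5.13299, giving posterior SD = 1/√5.13299 = 0.441.
Posterior mean = (1.23457·-2.3 + 3.89842·-1.84) / 5.13299 = -1.951.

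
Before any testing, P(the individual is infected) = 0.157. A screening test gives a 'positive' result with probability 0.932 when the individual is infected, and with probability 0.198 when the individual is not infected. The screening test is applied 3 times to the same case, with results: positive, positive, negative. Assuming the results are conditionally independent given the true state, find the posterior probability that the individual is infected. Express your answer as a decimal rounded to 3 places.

Let H be the event that the individual is infected; start with P(H) = 0.157. P('positive'|H) = 0.932, P('positive'|¬H) = 0.198.
Update on result 1 ('positive'): P(H) ← 0.932·0.1570 / (0.932·0.1570 + 0.198·0.8430) = 0.14632/0.31324 = 0.4671.
Update on result 2 ('positive'): P(H) ← 0.932·0.4671 / (0.932·0.4671 + 0.198·0.5329) = 0.43537/0.54088 = 0.8049.
Update on result 3 ('negative'): P(H) ← 0.068·0.8049 / (0.068·0.8049 + 0.802·0.1951) = 0.054735/0.21118 = 0.2592.

Posterior P(H) ≈ 0.259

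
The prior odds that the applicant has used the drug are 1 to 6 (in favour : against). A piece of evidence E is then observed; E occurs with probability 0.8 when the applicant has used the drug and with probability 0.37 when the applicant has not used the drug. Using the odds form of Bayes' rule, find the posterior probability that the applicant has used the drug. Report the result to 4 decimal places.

Posterior probability ≈ 0.2649

Prior odds = 1/6 = 0.16667. In log-odds, ln(0.16667) = -1.7918.
Add log likelihood ratio: ln(2.1622) = 0.77111.
Posterior log-odds = -1.0207, so posterior odds = exp(-1.0207) = 0.36036. Converting, P(H|E) = 0.36036/1.3604 = 0.2649.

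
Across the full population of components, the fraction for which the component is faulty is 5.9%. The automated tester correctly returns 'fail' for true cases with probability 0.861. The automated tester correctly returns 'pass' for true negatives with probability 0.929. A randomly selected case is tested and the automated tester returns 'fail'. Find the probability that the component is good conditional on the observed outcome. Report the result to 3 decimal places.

P(¬H | E) ≈ 0.568

Write H for 'the component is faulty'. Prior odds H:¬H = 0.059/0.941 = 0.062699. For the 'fail' outcome, the likelihood ratio is 0.861/0.071 = 12.127.
Posterior odds = 0.062699 × 12.127 = 0.76034, so P(H|E) = 0.76034/(1+0.76034) = 0.432. Then P(¬H|E) = 1 − 0.432 = 0.568.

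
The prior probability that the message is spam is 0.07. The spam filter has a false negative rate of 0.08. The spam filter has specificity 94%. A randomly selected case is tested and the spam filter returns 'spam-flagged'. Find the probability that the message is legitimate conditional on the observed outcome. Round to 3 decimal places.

P(¬H | E) ≈ 0.464

Write H for 'the message is spam'. Prior odds H:¬H = 0.07/0.93 = 0.075269. For the 'spam-flagged' outcome, the likelihood ratio is 0.92/0.06 = 15.333.
Posterior odds = 0.075269 × 15.333 = 1.1541, so P(H|E) = 1.1541/(1+1.1541) = 0.536. Then P(¬H|E) = 1 − 0.536 = 0.464.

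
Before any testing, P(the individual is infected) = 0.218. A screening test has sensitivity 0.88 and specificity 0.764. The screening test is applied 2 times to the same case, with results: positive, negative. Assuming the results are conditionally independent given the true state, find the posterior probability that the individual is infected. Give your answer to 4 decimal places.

Posterior P(H) ≈ 0.1404

Let H be the event that the individual is infected; start with P(H) = 0.218. P('positive'|H) = 0.88, P('positive'|¬H) = 0.236.
Update on result 1 ('positive'): P(H) ← 0.88·0.2180 / (0.88·0.2180 + 0.236·0.7820) = 0.19184/0.37639 = 0.5097.
Update on result 2 ('negative'): P(H) ← 0.12·0.5097 / (0.12·0.5097 + 0.764·0.4903) = 0.061162/0.43577 = 0.1404.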